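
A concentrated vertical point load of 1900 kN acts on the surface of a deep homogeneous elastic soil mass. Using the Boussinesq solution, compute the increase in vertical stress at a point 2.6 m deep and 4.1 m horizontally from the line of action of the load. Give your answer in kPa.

Boussinesq vertical stress below a point load on an elastic half-space:
Δσ_z = 3P/(2πz²) · [1 + (r/z)²]^(−5/2)
r/z = 4.1/2.6 = 1.5769; [1+(r/z)²]^(−5/2) = 0.044052.
Δσ_z = 3×1900/(2π×2.6²) × 0.044052 = 134.2 × 0.044052 = 5.912 kPa

Δσ_z ≈ 5.91 kPa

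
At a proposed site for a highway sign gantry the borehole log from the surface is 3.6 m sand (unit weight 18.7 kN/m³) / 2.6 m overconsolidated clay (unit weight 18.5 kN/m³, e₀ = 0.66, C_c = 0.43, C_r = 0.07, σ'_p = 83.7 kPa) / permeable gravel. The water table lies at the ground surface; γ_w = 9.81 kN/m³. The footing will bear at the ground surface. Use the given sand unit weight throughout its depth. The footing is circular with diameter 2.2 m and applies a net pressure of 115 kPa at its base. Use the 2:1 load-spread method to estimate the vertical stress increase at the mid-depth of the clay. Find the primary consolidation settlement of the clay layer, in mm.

S_c ≈ 10.8 mm

Mid-depth of clay below the ground surface: z = 3.6 + 2.6/2 = 4.9 m.
Total vertical stress at mid-clay: σ_v = 18.7×3.6 + 18.5×1.3 = 91.37 kPa.
Pore pressure: u = 9.81×(4.9 − 0) = 48.069 kPa.
Initial effective stress: σ'_0 = σ_v − u = 91.37 − 48.069 = 43.301 kPa.
Stress increase at mid-clay by the 2:1 spreading method:
Δσ ≈ qD²/(D+z)² = 115×2.2²/(2.2+4.9)² = 11.041 kPa
Final effective stress: σ'_f = 43.301 + 11.041 = 54.342 kPa.
σ'_f = 54.342 ≤ σ'_p = 83.7 kPa, so the clay remains overconsolidated and only the recompression index applies:
S_c = C_r·H/(1+e₀)·log₁₀(σ'_f/σ'_0) = 0.07×2.6/1.66×log₁₀(54.342/43.301)
    = 0.10964 × 0.098638 = 0.01081 m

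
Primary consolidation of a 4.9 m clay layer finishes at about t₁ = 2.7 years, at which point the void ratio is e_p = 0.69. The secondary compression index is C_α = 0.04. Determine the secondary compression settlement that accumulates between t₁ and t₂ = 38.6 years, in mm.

S_s ≈ 134 mm

Secondary compression: S_s = C_α·H/(1+e_p)·log₁₀(t₂/t₁)
S_s = 0.04×4.9/(1+0.69)×log₁₀(38.6/2.7)
    = 0.116 × 1.155 = 0.134 m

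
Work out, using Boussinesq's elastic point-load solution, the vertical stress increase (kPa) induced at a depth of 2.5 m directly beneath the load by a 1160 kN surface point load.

Boussinesq vertical stress below a point load on an elastic half-space:
Δσ_z = 3P/(2πz²) · [1 + (r/z)²]^(−5/2)
r/z = 0/2.5 = 0; [1+(r/z)²]^(−5/2) = 1.
Δσ_z = 3×1160/(2π×2.5²) × 1 = 88.617 × 1 = 88.62 kPa

Δσ_z ≈ 88.6 kPa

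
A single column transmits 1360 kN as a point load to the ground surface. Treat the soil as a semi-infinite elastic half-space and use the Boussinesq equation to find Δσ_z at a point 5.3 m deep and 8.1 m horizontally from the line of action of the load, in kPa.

Boussinesq vertical stress below a point load on an elastic half-space:
Δσ_z = 3P/(2πz²) · [1 + (r/z)²]^(−5/2)
r/z = 8.1/5.3 = 1.5283; [1+(r/z)²]^(−5/2) = 0.049207.
Δσ_z = 3×1360/(2π×5.3²) × 0.049207 = 23.117 × 0.049207 = 1.138 kPa

Δσ_z ≈ 1.14 kPa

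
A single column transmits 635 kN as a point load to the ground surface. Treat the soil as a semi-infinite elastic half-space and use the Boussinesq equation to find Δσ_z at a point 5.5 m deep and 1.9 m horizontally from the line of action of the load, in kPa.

Δσ_z ≈ 7.56 kPa

Boussinesq vertical stress below a point load on an elastic half-space:
Δσ_z = 3P/(2πz²) · [1 + (r/z)²]^(−5/2)
r/z = 1.9/5.5 = 0.34545; [1+(r/z)²]^(−5/2) = 0.75439.
Δσ_z = 3×635/(2π×5.5²) × 0.75439 = 10.023 × 0.75439 = 7.561 kPa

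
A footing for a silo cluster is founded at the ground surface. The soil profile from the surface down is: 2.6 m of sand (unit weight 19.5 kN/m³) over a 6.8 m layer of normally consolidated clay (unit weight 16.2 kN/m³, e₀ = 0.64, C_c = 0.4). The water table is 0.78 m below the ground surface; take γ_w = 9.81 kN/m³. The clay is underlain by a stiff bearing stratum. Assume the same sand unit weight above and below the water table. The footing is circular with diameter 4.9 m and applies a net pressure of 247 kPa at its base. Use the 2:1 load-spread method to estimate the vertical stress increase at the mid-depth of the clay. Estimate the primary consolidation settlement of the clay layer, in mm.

Mid-depth of clay below the ground surface: z = 2.6 + 6.8/2 = 6 m.
Total vertical stress at mid-clay: σ_v = 19.5×2.6 + 16.2×3.4 = 105.78 kPa.
Pore pressure: u = 9.81×(6 − 0.78) = 51.208 kPa.
Initial effective stress: σ'_0 = σ_v − u = 105.78 − 51.208 = 54.572 kPa.
Stress increase at mid-clay by the 2:1 spreading method:
Δσ ≈ qD²/(D+z)² = 247×4.9²/(4.9+6)² = 49.916 kPa
Final effective stress: σ'_f = σ'_0 + Δσ = 54.572 + 49.916 = 104.49 kPa.
Normally consolidated clay, so the full stress increment lies on the virgin compression line:
S_c = C_c·H/(1+e₀)·log₁₀(σ'_f/σ'_0) = 0.4×6.8/(1+0.64)×log₁₀(104.49/54.572)
    = 1.6585 × 0.2821 = 0.4679 m

S_c ≈ 468 mm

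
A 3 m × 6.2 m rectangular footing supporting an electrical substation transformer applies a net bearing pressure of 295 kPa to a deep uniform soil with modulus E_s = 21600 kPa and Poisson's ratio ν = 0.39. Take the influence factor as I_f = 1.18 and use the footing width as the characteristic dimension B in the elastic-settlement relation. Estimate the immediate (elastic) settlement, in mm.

Immediate (elastic) settlement: S_e = q·B·(1−ν²)/E_s · I_f.
S_e = 295 × 3 × (1 − 0.39²) / 21600 × 1.18
    = 295 × 3 × 0.8479 / 21600 × 1.18
    = 0.04099 m = 40.99 mm

S_e ≈ 41 mm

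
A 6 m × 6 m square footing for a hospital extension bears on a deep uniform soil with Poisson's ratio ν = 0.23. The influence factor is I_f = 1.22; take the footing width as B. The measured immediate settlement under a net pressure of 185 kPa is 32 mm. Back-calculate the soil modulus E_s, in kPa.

S_e = q·B·(1−ν²)/E_s · I_f  ⇒  E_s = q·B·(1−ν²)·I_f / S_e.
E_s = 185 × 6 × 0.9471 × 1.22 / 0.032 = 40080 kPa

E_s ≈ 40100 kPa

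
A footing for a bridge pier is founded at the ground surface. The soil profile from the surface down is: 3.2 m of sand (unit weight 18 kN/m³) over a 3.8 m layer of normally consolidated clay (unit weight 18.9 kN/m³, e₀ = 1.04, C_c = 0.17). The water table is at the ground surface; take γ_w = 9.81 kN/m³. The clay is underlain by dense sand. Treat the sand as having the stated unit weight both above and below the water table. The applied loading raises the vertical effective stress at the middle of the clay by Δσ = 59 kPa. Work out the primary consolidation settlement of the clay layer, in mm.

Mid-depth of clay below the ground surface: z = 3.2 + 3.8/2 = 5.1 m.
Total vertical stress at mid-clay: σ_v = 18×3.2 + 18.9×1.9 = 93.51 kPa.
Pore pressure: u = 9.81×(5.1 − 0) = 50.031 kPa.
Initial effective stress: σ'_0 = σ_v − u = 93.51 − 50.031 = 43.479 kPa.
Final effective stress: σ'_f = σ'_0 + Δσ = 43.479 + 59 = 102.48 kPa.
Normally consolidated clay, so the full stress increment lies on the virgin compression line:
S_c = C_c·H/(1+e₀)·log₁₀(σ'_f/σ'_0) = 0.17×3.8/(1+1.04)×log₁₀(102.48/43.479)
    = 0.31667 × 0.37236 = 0.1179 m

S_c ≈ 118 mm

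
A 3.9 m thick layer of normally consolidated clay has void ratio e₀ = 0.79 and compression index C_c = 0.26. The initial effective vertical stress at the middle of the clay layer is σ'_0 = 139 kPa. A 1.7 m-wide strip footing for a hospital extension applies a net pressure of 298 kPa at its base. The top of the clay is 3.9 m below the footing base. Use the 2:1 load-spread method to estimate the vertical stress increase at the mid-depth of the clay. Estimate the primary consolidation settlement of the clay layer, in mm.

Mid-depth of clay below the footing base: z = 3.9 + 3.9/2 = 5.85 m.
Stress increase at mid-clay by the 2:1 spreading method:
Δσ = qB/(B+z) = 298×1.7/(1.7+5.85) = 67.099 kPa
Final effective stress: σ'_f = σ'_0 + Δσ = 139 + 67.099 = 206.1 kPa.
Normally consolidated clay, so the full stress increment lies on the virgin compression line:
S_c = C_c·H/(1+e₀)·log₁₀(σ'_f/σ'_0) = 0.26×3.9/(1+0.79)×log₁₀(206.1/139)
    = 0.56648 × 0.17106 = 0.0969 m

S_c ≈ 96.9 mm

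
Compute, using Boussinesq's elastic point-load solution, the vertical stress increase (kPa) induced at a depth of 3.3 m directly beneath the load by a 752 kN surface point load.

Δσ_z ≈ 33 kPa

Boussinesq vertical stress below a point load on an elastic half-space:
Δσ_z = 3P/(2πz²) · [1 + (r/z)²]^(−5/2)
r/z = 0/3.3 = 0; [1+(r/z)²]^(−5/2) = 1.
Δσ_z = 3×752/(2π×3.3²) × 1 = 32.971 × 1 = 32.97 kPa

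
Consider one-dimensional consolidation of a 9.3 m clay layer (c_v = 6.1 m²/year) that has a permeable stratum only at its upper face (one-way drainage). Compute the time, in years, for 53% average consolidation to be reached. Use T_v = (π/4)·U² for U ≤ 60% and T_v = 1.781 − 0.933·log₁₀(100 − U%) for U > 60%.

t ≈ 3.13 years

Drainage path length: H_d = H = 9.3 m (single drainage).
U ≤ 60%: T_v = (π/4)·U² = (π/4)×0.53² = 0.22062.
t = T_v·H_d²/c_v = 0.22062×9.3²/6.1 = 3.128 years.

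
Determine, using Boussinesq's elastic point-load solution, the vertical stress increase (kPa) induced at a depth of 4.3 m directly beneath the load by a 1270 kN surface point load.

Boussinesq vertical stress below a point load on an elastic half-space:
Δσ_z = 3P/(2πz²) · [1 + (r/z)²]^(−5/2)
r/z = 0/4.3 = 0; [1+(r/z)²]^(−5/2) = 1.
Δσ_z = 3×1270/(2π×4.3²) × 1 = 32.795 × 1 = 32.8 kPa

Δσ_z ≈ 32.8 kPa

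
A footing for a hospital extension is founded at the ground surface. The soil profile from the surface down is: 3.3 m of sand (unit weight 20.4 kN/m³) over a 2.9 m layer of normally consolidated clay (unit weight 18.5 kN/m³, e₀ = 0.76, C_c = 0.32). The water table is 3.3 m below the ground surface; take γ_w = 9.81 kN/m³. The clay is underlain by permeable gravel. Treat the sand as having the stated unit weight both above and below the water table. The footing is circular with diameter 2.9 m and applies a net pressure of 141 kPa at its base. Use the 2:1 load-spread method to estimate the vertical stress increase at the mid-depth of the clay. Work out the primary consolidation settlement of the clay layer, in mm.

Mid-depth of clay below the ground surface: z = 3.3 + 2.9/2 = 4.75 m.
Total vertical stress at mid-clay: σ_v = 20.4×3.3 + 18.5×1.45 = 94.145 kPa.
Pore pressure: u = 9.81×(4.75 − 3.3) = 14.225 kPa.
Initial effective stress: σ'_0 = σ_v − u = 94.145 − 14.225 = 79.92 kPa.
Stress increase at mid-clay by the 2:1 spreading method:
Δσ ≈ qD²/(D+z)² = 141×2.9²/(2.9+4.75)² = 20.262 kPa
Final effective stress: σ'_f = σ'_0 + Δσ = 79.92 + 20.262 = 100.18 kPa.
Normally consolidated clay, so the full stress increment lies on the virgin compression line:
S_c = C_c·H/(1+e₀)·log₁₀(σ'_f/σ'_0) = 0.32×2.9/(1+0.76)×log₁₀(100.18/79.92)
    = 0.52727 × 0.098126 = 0.05174 m

S_c ≈ 51.7 mm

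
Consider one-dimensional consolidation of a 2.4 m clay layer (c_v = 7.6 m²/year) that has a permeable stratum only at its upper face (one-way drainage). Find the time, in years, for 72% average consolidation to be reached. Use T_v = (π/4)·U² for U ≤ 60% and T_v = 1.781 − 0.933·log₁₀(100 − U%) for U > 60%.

t ≈ 0.327 years

Drainage path length: H_d = H = 2.4 m (single drainage).
U > 60%: T_v = 1.781 − 0.933·log₁₀(100 − 72) = 0.4308.
t = T_v·H_d²/c_v = 0.4308×2.4²/7.6 = 0.3265 years.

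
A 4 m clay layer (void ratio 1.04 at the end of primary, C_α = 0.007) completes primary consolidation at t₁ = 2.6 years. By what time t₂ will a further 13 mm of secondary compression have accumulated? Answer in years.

S_s = C_α·H/(1+e_p)·log₁₀(t₂/t₁) ⇒ log₁₀(t₂/t₁) = S_s·(1+e_p)/(C_α·H).
log₁₀(t₂/t₁) = 0.013 × (1+1.04) / (0.007×4) = 0.9471
t₂ = t₁ × 10^0.9471 = 2.6 × 8.854 = 23.02 years

t₂ ≈ 23 years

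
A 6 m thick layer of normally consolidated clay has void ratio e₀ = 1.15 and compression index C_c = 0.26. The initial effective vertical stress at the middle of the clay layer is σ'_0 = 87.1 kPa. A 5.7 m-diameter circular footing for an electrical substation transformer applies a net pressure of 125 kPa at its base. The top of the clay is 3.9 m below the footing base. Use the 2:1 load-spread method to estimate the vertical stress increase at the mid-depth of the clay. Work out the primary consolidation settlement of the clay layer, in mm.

S_c ≈ 81.1 mm

Mid-depth of clay below the footing base: z = 3.9 + 6/2 = 6.9 m.
Stress increase at mid-clay by the 2:1 spreading method:
Δσ ≈ qD²/(D+z)² = 125×5.7²/(5.7+6.9)² = 25.581 kPa
Final effective stress: σ'_f = σ'_0 + Δσ = 87.1 + 25.581 = 112.68 kPa.
Normally consolidated clay, so the full stress increment lies on the virgin compression line:
S_c = C_c·H/(1+e₀)·log₁₀(σ'_f/σ'_0) = 0.26×6/(1+1.15)×log₁₀(112.68/87.1)
    = 0.72558 × 0.11183 = 0.08114 m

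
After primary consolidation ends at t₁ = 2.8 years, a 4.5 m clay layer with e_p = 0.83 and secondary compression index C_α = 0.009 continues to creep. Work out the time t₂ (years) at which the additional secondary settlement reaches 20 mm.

t₂ ≈ 22.4 years

S_s = C_α·H/(1+e_p)·log₁₀(t₂/t₁) ⇒ log₁₀(t₂/t₁) = S_s·(1+e_p)/(C_α·H).
log₁₀(t₂/t₁) = 0.02 × (1+0.83) / (0.009×4.5) = 0.9037
t₂ = t₁ × 10^0.9037 = 2.8 × 8.011 = 22.43 years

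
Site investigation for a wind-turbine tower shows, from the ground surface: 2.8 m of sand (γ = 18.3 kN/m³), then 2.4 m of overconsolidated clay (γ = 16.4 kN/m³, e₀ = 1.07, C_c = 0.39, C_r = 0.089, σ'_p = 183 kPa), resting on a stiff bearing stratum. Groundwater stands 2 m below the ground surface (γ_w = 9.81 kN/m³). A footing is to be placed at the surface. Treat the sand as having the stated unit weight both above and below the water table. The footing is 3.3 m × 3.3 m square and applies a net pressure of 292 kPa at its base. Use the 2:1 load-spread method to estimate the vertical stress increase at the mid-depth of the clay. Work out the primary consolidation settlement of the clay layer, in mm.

S_c ≈ 34.6 mm

Mid-depth of clay below the ground surface: z = 2.8 + 2.4/2 = 4 m.
Total vertical stress at mid-clay: σ_v = 18.3×2.8 + 16.4×1.2 = 70.92 kPa.
Pore pressure: u = 9.81×(4 − 2) = 19.62 kPa.
Initial effective stress: σ'_0 = σ_v − u = 70.92 − 19.62 = 51.3 kPa.
Stress increase at mid-clay by the 2:1 spreading method:
Δσ = qBL/((B+z)(L+z)) = 292×3.3×3.3/((3.3+4)(3.3+4)) = 59.671 kPa
Final effective stress: σ'_f = 51.3 + 59.671 = 110.97 kPa.
σ'_f = 110.97 ≤ σ'_p = 183 kPa, so the clay remains overconsolidated and only the recompression index applies:
S_c = C_r·H/(1+e₀)·log₁₀(σ'_f/σ'_0) = 0.089×2.4/2.07×log₁₀(110.97/51.3)
    = 0.10319 × 0.33509 = 0.03458 m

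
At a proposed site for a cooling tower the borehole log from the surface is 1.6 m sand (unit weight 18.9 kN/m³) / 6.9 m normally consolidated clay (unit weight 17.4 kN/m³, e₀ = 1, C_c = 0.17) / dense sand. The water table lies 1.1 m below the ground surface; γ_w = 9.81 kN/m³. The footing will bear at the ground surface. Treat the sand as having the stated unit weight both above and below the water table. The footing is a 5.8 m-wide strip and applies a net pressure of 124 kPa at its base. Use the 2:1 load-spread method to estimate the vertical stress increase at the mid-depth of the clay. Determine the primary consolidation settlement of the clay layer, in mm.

S_c ≈ 211 mm

Mid-depth of clay below the ground surface: z = 1.6 + 6.9/2 = 5.05 m.
Total vertical stress at mid-clay: σ_v = 18.9×1.6 + 17.4×3.45 = 90.27 kPa.
Pore pressure: u = 9.81×(5.05 − 1.1) = 38.75 kPa.
Initial effective stress: σ'_0 = σ_v − u = 90.27 − 38.75 = 51.52 kPa.
Stress increase at mid-clay by the 2:1 spreading method:
Δσ = qB/(B+z) = 124×5.8/(5.8+5.05) = 66.286 kPa
Final effective stress: σ'_f = σ'_0 + Δσ = 51.52 + 66.286 = 117.81 kPa.
Normally consolidated clay, so the full stress increment lies on the virgin compression line:
S_c = C_c·H/(1+e₀)·log₁₀(σ'_f/σ'_0) = 0.17×6.9/(1+1)×log₁₀(117.81/51.52)
    = 0.5865 × 0.35921 = 0.2107 m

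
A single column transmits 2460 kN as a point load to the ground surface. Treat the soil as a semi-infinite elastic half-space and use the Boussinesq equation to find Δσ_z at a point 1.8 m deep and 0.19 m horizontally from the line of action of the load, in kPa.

Boussinesq vertical stress below a point load on an elastic half-space:
Δσ_z = 3P/(2πz²) · [1 + (r/z)²]^(−5/2)
r/z = 0.19/1.8 = 0.10556; [1+(r/z)²]^(−5/2) = 0.97268.
Δσ_z = 3×2460/(2π×1.8²) × 0.97268 = 362.52 × 0.97268 = 352.6 kPa

Δσ_z ≈ 353 kPa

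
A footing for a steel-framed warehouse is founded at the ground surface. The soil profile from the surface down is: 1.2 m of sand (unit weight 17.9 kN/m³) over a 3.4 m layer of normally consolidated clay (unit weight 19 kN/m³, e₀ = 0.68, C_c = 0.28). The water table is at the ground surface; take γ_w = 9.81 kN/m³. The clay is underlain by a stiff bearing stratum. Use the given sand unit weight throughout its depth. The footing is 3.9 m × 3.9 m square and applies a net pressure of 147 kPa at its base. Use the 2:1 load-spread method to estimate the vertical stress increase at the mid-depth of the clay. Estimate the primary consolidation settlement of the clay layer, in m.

S_c ≈ 0.263 m

Mid-depth of clay below the ground surface: z = 1.2 + 3.4/2 = 2.9 m.
Total vertical stress at mid-clay: σ_v = 17.9×1.2 + 19×1.7 = 53.78 kPa.
Pore pressure: u = 9.81×(2.9 − 0) = 28.449 kPa.
Initial effective stress: σ'_0 = σ_v − u = 53.78 − 28.449 = 25.331 kPa.
Stress increase at mid-clay by the 2:1 spreading method:
Δσ = qBL/((B+z)(L+z)) = 147×3.9×3.9/((3.9+2.9)(3.9+2.9)) = 48.354 kPa
Final effective stress: σ'_f = σ'_0 + Δσ = 25.331 + 48.354 = 73.685 kPa.
Normally consolidated clay, so the full stress increment lies on the virgin compression line:
S_c = C_c·H/(1+e₀)·log₁₀(σ'_f/σ'_0) = 0.28×3.4/(1+0.68)×log₁₀(73.685/25.331)
    = 0.56667 × 0.46373 = 0.2628 m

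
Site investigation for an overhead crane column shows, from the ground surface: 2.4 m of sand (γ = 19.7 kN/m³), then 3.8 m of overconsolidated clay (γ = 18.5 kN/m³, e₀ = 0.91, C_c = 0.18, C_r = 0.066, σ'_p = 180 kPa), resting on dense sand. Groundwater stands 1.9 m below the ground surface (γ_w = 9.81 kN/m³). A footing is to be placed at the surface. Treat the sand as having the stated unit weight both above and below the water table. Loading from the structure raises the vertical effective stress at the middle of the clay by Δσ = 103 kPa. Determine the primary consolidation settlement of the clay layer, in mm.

S_c ≈ 57.7 mm

Mid-depth of clay below the ground surface: z = 2.4 + 3.8/2 = 4.3 m.
Total vertical stress at mid-clay: σ_v = 19.7×2.4 + 18.5×1.9 = 82.43 kPa.
Pore pressure: u = 9.81×(4.3 − 1.9) = 23.544 kPa.
Initial effective stress: σ'_0 = σ_v − u = 82.43 − 23.544 = 58.886 kPa.
Final effective stress: σ'_f = 58.886 + 103 = 161.89 kPa.
σ'_f = 161.89 ≤ σ'_p = 180 kPa, so the clay remains overconsolidated and only the recompression index applies:
S_c = C_r·H/(1+e₀)·log₁₀(σ'_f/σ'_0) = 0.066×3.8/1.91×log₁₀(161.89/58.886)
    = 0.13131 × 0.43921 = 0.05767 m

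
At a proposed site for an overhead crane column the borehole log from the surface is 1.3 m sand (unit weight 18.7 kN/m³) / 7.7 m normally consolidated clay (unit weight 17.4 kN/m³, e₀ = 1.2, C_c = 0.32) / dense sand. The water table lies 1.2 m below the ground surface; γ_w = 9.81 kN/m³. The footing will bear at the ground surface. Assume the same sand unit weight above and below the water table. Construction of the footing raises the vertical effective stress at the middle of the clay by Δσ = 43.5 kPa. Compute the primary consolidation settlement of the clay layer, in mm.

Mid-depth of clay below the ground surface: z = 1.3 + 7.7/2 = 5.15 m.
Total vertical stress at mid-clay: σ_v = 18.7×1.3 + 17.4×3.85 = 91.3 kPa.
Pore pressure: u = 9.81×(5.15 − 1.2) = 38.75 kPa.
Initial effective stress: σ'_0 = σ_v − u = 91.3 − 38.75 = 52.55 kPa.
Final effective stress: σ'_f = σ'_0 + Δσ = 52.55 + 43.5 = 96.05 kPa.
Normally consolidated clay, so the full stress increment lies on the virgin compression line:
S_c = C_c·H/(1+e₀)·log₁₀(σ'_f/σ'_0) = 0.32×7.7/(1+1.2)×log₁₀(96.05/52.55)
    = 1.12 × 0.26192 = 0.2934 m

S_c ≈ 293 mm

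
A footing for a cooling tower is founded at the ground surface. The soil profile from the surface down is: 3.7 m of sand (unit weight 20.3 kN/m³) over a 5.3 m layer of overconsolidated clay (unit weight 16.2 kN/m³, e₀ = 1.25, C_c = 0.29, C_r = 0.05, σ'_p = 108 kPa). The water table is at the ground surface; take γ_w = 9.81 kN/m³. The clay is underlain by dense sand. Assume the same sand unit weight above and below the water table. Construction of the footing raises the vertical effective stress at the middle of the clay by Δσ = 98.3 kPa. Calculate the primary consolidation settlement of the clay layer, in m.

Mid-depth of clay below the ground surface: z = 3.7 + 5.3/2 = 6.35 m.
Total vertical stress at mid-clay: σ_v = 20.3×3.7 + 16.2×2.65 = 118.04 kPa.
Pore pressure: u = 9.81×(6.35 − 0) = 62.294 kPa.
Initial effective stress: σ'_0 = σ_v − u = 118.04 − 62.294 = 55.746 kPa.
Final effective stress: σ'_f = 55.746 + 98.3 = 154.05 kPa.
σ'_f = 154.05 > σ'_p = 108 kPa, so the stress path crosses the preconsolidation pressure — recompression up to σ'_p, then virgin compression beyond:
S_c = H/(1+e₀)·[C_r·log₁₀(σ'_p/σ'_0) + C_c·log₁₀(σ'_f/σ'_p)]
    = 5.3/2.25 × [0.05×log₁₀(108/55.746) + 0.29×log₁₀(154.05/108)]
    = 2.3556 × [0.014361 + 0.044729] = 0.1392 m

S_c ≈ 0.139 m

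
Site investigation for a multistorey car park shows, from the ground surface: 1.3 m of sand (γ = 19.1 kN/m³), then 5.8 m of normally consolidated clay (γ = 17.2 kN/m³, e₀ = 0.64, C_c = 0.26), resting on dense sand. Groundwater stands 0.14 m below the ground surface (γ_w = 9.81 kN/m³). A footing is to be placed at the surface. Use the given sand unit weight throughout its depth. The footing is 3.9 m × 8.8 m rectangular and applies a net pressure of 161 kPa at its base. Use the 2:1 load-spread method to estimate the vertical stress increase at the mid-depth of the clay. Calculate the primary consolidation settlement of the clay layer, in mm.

S_c ≈ 367 mm

Mid-depth of clay below the ground surface: z = 1.3 + 5.8/2 = 4.2 m.
Total vertical stress at mid-clay: σ_v = 19.1×1.3 + 17.2×2.9 = 74.71 kPa.
Pore pressure: u = 9.81×(4.2 − 0.14) = 39.829 kPa.
Initial effective stress: σ'_0 = σ_v − u = 74.71 − 39.829 = 34.881 kPa.
Stress increase at mid-clay by the 2:1 spreading method:
Δσ = qBL/((B+z)(L+z)) = 161×3.9×8.8/((3.9+4.2)(8.8+4.2)) = 52.474 kPa
Final effective stress: σ'_f = σ'_0 + Δσ = 34.881 + 52.474 = 87.355 kPa.
Normally consolidated clay, so the full stress increment lies on the virgin compression line:
S_c = C_c·H/(1+e₀)·log₁₀(σ'_f/σ'_0) = 0.26×5.8/(1+0.64)×log₁₀(87.355/34.881)
    = 0.91951 × 0.3987 = 0.3666 m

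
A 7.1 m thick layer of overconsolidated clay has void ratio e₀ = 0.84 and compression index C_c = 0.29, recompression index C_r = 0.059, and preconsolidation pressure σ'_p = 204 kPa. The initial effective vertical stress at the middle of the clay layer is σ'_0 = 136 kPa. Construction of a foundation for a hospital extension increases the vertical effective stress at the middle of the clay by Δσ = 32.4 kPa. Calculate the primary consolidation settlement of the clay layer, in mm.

Final effective stress: σ'_f = 136 + 32.4 = 168.4 kPa.
σ'_f = 168.4 ≤ σ'_p = 204 kPa, so the clay remains overconsolidated and only the recompression index applies:
S_c = C_r·H/(1+e₀)·log₁₀(σ'_f/σ'_0) = 0.059×7.1/1.84×log₁₀(168.4/136)
    = 0.22766 × 0.092803 = 0.02113 m

S_c ≈ 21.1 mm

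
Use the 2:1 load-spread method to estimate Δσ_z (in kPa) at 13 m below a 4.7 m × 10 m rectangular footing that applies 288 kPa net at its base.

Δσ_z ≈ 33.2 kPa

By the 2:1 method the load spreads at 1 horizontal : 2 vertical, so at depth z the loaded area has grown by z in each plan dimension:
Δσ = qBL/((B+z)(L+z)) = 288×4.7×10/((4.7+13)(10+13)) = 33.25 kPa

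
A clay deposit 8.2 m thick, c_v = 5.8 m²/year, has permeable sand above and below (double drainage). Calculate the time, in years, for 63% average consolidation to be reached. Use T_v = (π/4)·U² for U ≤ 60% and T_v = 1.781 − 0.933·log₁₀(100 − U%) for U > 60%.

t ≈ 0.921 years

Drainage path length: H_d = H/2 = 4.1 m (double drainage).
U > 60%: T_v = 1.781 − 0.933·log₁₀(100 − 63) = 0.31787.
t = T_v·H_d²/c_v = 0.31787×4.1²/5.8 = 0.9213 years.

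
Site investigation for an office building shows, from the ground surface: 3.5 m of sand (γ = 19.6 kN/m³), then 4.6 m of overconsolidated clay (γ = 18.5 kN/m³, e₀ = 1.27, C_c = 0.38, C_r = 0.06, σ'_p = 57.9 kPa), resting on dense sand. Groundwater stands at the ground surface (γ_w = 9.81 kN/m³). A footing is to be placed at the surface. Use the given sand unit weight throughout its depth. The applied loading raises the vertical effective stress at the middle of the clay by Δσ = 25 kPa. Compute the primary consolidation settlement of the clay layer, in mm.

S_c ≈ 108 mm

Mid-depth of clay below the ground surface: z = 3.5 + 4.6/2 = 5.8 m.
Total vertical stress at mid-clay: σ_v = 19.6×3.5 + 18.5×2.3 = 111.15 kPa.
Pore pressure: u = 9.81×(5.8 − 0) = 56.898 kPa.
Initial effective stress: σ'_0 = σ_v − u = 111.15 − 56.898 = 54.252 kPa.
Final effective stress: σ'_f = 54.252 + 25 = 79.252 kPa.
σ'_f = 79.252 > σ'_p = 57.9 kPa, so the stress path crosses the preconsolidation pressure — recompression up to σ'_p, then virgin compression beyond:
S_c = H/(1+e₀)·[C_r·log₁₀(σ'_p/σ'_0) + C_c·log₁₀(σ'_f/σ'_p)]
    = 4.6/2.27 × [0.06×log₁₀(57.9/54.252) + 0.38×log₁₀(79.252/57.9)]
    = 2.0264 × [0.0016958 + 0.051806] = 0.1084 m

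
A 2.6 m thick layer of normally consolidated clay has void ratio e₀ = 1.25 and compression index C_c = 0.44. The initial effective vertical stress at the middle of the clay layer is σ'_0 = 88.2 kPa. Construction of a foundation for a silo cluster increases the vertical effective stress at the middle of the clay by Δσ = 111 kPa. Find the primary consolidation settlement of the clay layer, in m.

S_c ≈ 0.18 m

Final effective stress: σ'_f = σ'_0 + Δσ = 88.2 + 111 = 199.2 kPa.
Normally consolidated clay, so the full stress increment lies on the virgin compression line:
S_c = C_c·H/(1+e₀)·log₁₀(σ'_f/σ'_0) = 0.44×2.6/(1+1.25)×log₁₀(199.2/88.2)
    = 0.50844 × 0.35382 = 0.1799 m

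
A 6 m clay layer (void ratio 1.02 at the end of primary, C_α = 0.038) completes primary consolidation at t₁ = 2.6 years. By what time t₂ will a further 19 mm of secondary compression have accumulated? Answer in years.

t₂ ≈ 3.83 years

S_s = C_α·H/(1+e_p)·log₁₀(t₂/t₁) ⇒ log₁₀(t₂/t₁) = S_s·(1+e_p)/(C_α·H).
log₁₀(t₂/t₁) = 0.019 × (1+1.02) / (0.038×6) = 0.1683
t₂ = t₁ × 10^0.1683 = 2.6 × 1.473 = 3.831 years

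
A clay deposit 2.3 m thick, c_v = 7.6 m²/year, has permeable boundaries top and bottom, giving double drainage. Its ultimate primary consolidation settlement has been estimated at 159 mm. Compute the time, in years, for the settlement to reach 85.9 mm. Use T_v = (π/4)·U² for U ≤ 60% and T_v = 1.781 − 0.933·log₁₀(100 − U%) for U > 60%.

Drainage path length: H_d = H/2 = 1.15 m (double drainage).
U = S(t)/S_ult = 85.9/159 = 0.5403.
U ≤ 60%: T_v = (π/4)·U² = (π/4)×0.54025² = 0.22924.
t = T_v·H_d²/c_v = 0.22924×1.15²/7.6 = 0.03989 years.

t ≈ 0.0399 years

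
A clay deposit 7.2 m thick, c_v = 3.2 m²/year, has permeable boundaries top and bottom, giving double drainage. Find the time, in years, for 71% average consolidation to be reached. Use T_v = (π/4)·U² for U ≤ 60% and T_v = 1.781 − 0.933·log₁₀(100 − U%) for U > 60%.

Drainage path length: H_d = H/2 = 3.6 m (double drainage).
U > 60%: T_v = 1.781 − 0.933·log₁₀(100 − 71) = 0.41658.
t = T_v·H_d²/c_v = 0.41658×3.6²/3.2 = 1.687 years.

t ≈ 1.69 years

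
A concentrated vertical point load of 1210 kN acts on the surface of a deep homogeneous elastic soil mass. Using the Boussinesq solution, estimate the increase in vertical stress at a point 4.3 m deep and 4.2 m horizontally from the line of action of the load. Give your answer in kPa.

Δσ_z ≈ 5.85 kPa

Boussinesq vertical stress below a point load on an elastic half-space:
Δσ_z = 3P/(2πz²) · [1 + (r/z)²]^(−5/2)
r/z = 4.2/4.3 = 0.97674; [1+(r/z)²]^(−5/2) = 0.18736.
Δσ_z = 3×1210/(2π×4.3²) × 0.18736 = 31.246 × 0.18736 = 5.854 kPa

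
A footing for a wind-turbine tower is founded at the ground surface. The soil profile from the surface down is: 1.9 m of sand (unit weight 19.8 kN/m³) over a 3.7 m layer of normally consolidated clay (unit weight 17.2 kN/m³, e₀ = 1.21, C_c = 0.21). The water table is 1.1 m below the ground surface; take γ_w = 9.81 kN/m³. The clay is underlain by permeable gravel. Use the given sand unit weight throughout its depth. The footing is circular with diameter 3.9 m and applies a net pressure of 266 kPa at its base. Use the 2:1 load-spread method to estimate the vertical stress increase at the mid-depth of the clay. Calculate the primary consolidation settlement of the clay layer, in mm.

S_c ≈ 145 mm

Mid-depth of clay below the ground surface: z = 1.9 + 3.7/2 = 3.75 m.
Total vertical stress at mid-clay: σ_v = 19.8×1.9 + 17.2×1.85 = 69.44 kPa.
Pore pressure: u = 9.81×(3.75 − 1.1) = 25.997 kPa.
Initial effective stress: σ'_0 = σ_v − u = 69.44 − 25.997 = 43.443 kPa.
Stress increase at mid-clay by the 2:1 spreading method:
Δσ ≈ qD²/(D+z)² = 266×3.9²/(3.9+3.75)² = 69.133 kPa
Final effective stress: σ'_f = σ'_0 + Δσ = 43.443 + 69.133 = 112.58 kPa.
Normally consolidated clay, so the full stress increment lies on the virgin compression line:
S_c = C_c·H/(1+e₀)·log₁₀(σ'_f/σ'_0) = 0.21×3.7/(1+1.21)×log₁₀(112.58/43.443)
    = 0.35158 × 0.41354 = 0.1454 m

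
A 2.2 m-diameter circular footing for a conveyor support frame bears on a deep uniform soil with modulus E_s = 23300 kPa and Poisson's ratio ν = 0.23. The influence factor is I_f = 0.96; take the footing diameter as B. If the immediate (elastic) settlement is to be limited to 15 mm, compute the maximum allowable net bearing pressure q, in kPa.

q ≈ 175 kPa

S_e = q·B·(1−ν²)/E_s · I_f  ⇒  q = S_e·E_s / (B·(1−ν²)·I_f).
q = 0.015 × 23300 / (2.2 × 0.9471 × 0.96) = 174.7 kPa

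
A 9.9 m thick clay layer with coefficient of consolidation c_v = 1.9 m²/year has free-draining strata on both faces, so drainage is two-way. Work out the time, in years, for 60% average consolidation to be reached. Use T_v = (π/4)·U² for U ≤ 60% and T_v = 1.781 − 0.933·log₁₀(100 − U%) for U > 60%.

Drainage path length: H_d = H/2 = 4.95 m (double drainage).
U ≤ 60%: T_v = (π/4)·U² = (π/4)×0.6² = 0.28274.
t = T_v·H_d²/c_v = 0.28274×4.95²/1.9 = 3.646 years.

t ≈ 3.65 years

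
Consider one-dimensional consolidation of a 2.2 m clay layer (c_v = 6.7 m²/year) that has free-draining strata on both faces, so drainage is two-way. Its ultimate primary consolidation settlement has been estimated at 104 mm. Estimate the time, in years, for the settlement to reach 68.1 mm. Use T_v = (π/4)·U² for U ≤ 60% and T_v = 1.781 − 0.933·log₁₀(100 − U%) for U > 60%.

Drainage path length: H_d = H/2 = 1.1 m (double drainage).
U = S(t)/S_ult = 68.1/104 = 0.6548.
U > 60%: T_v = 1.781 − 0.933·log₁₀(100 − 65.481) = 0.34599.
t = T_v·H_d²/c_v = 0.34599×1.1²/6.7 = 0.06248 years.

t ≈ 0.0625 years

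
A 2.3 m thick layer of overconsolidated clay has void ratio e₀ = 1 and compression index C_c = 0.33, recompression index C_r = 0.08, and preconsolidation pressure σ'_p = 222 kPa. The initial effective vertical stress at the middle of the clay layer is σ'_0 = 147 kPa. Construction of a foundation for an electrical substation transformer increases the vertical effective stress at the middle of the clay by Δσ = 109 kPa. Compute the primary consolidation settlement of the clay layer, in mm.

Final effective stress: σ'_f = 147 + 109 = 256 kPa.
σ'_f = 256 > σ'_p = 222 kPa, so the stress path crosses the preconsolidation pressure — recompression up to σ'_p, then virgin compression beyond:
S_c = H/(1+e₀)·[C_r·log₁₀(σ'_p/σ'_0) + C_c·log₁₀(σ'_f/σ'_p)]
    = 2.3/2 × [0.08×log₁₀(222/147) + 0.33×log₁₀(256/222)]
    = 1.15 × [0.014323 + 0.020423] = 0.03996 m

S_c ≈ 40 mm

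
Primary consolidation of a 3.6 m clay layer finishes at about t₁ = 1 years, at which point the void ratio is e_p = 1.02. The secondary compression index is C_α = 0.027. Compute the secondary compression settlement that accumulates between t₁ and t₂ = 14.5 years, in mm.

S_s ≈ 55.9 mm

Secondary compression: S_s = C_α·H/(1+e_p)·log₁₀(t₂/t₁)
S_s = 0.027×3.6/(1+1.02)×log₁₀(14.5/1)
    = 0.04812 × 1.161 = 0.05588 m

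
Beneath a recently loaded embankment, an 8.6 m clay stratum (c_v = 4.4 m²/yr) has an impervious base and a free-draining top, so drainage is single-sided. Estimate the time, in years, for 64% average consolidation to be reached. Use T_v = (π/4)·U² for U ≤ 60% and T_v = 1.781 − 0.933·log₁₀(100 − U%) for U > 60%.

Drainage path length: H_d = H = 8.6 m (single drainage).
U > 60%: T_v = 1.781 − 0.933·log₁₀(100 − 64) = 0.32897.
t = T_v·H_d²/c_v = 0.32897×8.6²/4.4 = 5.53 years.

t ≈ 5.53 years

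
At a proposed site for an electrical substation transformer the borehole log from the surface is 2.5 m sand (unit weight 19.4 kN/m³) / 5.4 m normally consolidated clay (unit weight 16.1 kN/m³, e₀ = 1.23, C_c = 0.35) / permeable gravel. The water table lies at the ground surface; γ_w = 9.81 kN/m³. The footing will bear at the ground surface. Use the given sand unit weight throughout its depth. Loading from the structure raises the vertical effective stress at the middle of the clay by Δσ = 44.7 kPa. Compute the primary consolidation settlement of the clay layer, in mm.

Mid-depth of clay below the ground surface: z = 2.5 + 5.4/2 = 5.2 m.
Total vertical stress at mid-clay: σ_v = 19.4×2.5 + 16.1×2.7 = 91.97 kPa.
Pore pressure: u = 9.81×(5.2 − 0) = 51.012 kPa.
Initial effective stress: σ'_0 = σ_v − u = 91.97 − 51.012 = 40.958 kPa.
Final effective stress: σ'_f = σ'_0 + Δσ = 40.958 + 44.7 = 85.658 kPa.
Normally consolidated clay, so the full stress increment lies on the virgin compression line:
S_c = C_c·H/(1+e₀)·log₁₀(σ'_f/σ'_0) = 0.35×5.4/(1+1.23)×log₁₀(85.658/40.958)
    = 0.84753 × 0.32043 = 0.2716 m

S_c ≈ 272 mm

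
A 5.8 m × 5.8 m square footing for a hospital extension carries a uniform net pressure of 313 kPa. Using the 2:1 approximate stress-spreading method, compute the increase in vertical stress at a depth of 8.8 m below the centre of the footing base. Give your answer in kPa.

By the 2:1 method the load spreads at 1 horizontal : 2 vertical, so at depth z the loaded area has grown by z in each plan dimension:
Δσ = qBL/((B+z)(L+z)) = 313×5.8×5.8/((5.8+8.8)(5.8+8.8)) = 49.396 kPa

Δσ_z ≈ 49.4 kPa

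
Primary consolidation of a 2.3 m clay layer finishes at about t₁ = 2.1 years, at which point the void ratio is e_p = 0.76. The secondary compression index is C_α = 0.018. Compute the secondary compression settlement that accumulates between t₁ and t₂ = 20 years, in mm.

S_s ≈ 23 mm

Secondary compression: S_s = C_α·H/(1+e_p)·log₁₀(t₂/t₁)
S_s = 0.018×2.3/(1+0.76)×log₁₀(20/2.1)
    = 0.02352 × 0.9788 = 0.02302 m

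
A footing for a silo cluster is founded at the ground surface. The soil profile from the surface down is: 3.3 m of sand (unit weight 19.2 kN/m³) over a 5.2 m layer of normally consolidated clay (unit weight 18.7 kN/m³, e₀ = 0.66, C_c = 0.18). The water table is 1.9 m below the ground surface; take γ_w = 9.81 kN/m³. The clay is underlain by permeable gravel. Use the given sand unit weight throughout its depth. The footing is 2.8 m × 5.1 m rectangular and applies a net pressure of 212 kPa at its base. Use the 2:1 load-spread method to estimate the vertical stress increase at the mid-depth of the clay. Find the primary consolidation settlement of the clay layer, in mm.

Mid-depth of clay below the ground surface: z = 3.3 + 5.2/2 = 5.9 m.
Total vertical stress at mid-clay: σ_v = 19.2×3.3 + 18.7×2.6 = 111.98 kPa.
Pore pressure: u = 9.81×(5.9 − 1.9) = 39.24 kPa.
Initial effective stress: σ'_0 = σ_v − u = 111.98 − 39.24 = 72.74 kPa.
Stress increase at mid-clay by the 2:1 spreading method:
Δσ = qBL/((B+z)(L+z)) = 212×2.8×5.1/((2.8+5.9)(5.1+5.9)) = 31.634 kPa
Final effective stress: σ'_f = σ'_0 + Δσ = 72.74 + 31.634 = 104.37 kPa.
Normally consolidated clay, so the full stress increment lies on the virgin compression line:
S_c = C_c·H/(1+e₀)·log₁₀(σ'_f/σ'_0) = 0.18×5.2/(1+0.66)×log₁₀(104.37/72.74)
    = 0.56386 × 0.1568 = 0.08841 m

S_c ≈ 88.4 mm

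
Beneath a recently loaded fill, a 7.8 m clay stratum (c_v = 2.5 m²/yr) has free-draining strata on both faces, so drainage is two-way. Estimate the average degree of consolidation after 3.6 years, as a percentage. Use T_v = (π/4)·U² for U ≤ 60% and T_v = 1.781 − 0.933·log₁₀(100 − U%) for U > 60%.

Drainage path length: H_d = H/2 = 3.9 m (double drainage).
T_v = c_v·t/H_d² = 2.5×3.6/3.9² = 0.59172.
T_v = 0.59172 corresponds to the U > 60% branch:
U = 1 − 10^((1.781 − T_v)/0.933)/100 = 0.8118

U ≈ 81.2 %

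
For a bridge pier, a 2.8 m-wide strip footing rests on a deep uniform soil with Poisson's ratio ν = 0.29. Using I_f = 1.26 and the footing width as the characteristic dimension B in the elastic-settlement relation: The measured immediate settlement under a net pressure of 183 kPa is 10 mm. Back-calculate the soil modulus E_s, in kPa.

S_e = q·B·(1−ν²)/E_s · I_f  ⇒  E_s = q·B·(1−ν²)·I_f / S_e.
E_s = 183 × 2.8 × 0.9159 × 1.26 / 0.01 = 59130 kPa

E_s ≈ 59100 kPa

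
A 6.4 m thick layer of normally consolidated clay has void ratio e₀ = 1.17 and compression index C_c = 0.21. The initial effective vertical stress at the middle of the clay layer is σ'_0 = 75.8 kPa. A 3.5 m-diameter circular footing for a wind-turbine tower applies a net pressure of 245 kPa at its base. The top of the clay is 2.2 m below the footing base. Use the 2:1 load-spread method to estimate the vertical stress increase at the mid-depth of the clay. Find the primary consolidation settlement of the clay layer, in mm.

Mid-depth of clay below the footing base: z = 2.2 + 6.4/2 = 5.4 m.
Stress increase at mid-clay by the 2:1 spreading method:
Δσ ≈ qD²/(D+z)² = 245×3.5²/(3.5+5.4)² = 37.89 kPa
Final effective stress: σ'_f = σ'_0 + Δσ = 75.8 + 37.89 = 113.69 kPa.
Normally consolidated clay, so the full stress increment lies on the virgin compression line:
S_c = C_c·H/(1+e₀)·log₁₀(σ'_f/σ'_0) = 0.21×6.4/(1+1.17)×log₁₀(113.69/75.8)
    = 0.61935 × 0.17605 = 0.109 m

S_c ≈ 109 mm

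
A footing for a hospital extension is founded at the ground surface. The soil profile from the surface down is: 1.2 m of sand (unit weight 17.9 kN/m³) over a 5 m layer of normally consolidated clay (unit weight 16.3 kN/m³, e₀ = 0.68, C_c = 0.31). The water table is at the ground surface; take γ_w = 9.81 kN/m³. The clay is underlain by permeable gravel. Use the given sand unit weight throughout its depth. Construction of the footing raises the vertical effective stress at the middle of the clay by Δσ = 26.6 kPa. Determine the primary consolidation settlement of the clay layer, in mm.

Mid-depth of clay below the ground surface: z = 1.2 + 5/2 = 3.7 m.
Total vertical stress at mid-clay: σ_v = 17.9×1.2 + 16.3×2.5 = 62.23 kPa.
Pore pressure: u = 9.81×(3.7 − 0) = 36.297 kPa.
Initial effective stress: σ'_0 = σ_v − u = 62.23 − 36.297 = 25.933 kPa.
Final effective stress: σ'_f = σ'_0 + Δσ = 25.933 + 26.6 = 52.533 kPa.
Normally consolidated clay, so the full stress increment lies on the virgin compression line:
S_c = C_c·H/(1+e₀)·log₁₀(σ'_f/σ'_0) = 0.31×5/(1+0.68)×log₁₀(52.533/25.933)
    = 0.92262 × 0.30658 = 0.2829 m

S_c ≈ 283 mm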